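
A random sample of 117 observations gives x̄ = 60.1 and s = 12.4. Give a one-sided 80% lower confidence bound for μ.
μ ≥ 59.13

Lower bound (one-sided):
t* = 0.845 (one-sided for 80%)
Lower bound = x̄ - t* · s/√n = 60.1 - 0.845 · 12.4/√117 = 59.13

We are 80% confident that μ ≥ 59.13.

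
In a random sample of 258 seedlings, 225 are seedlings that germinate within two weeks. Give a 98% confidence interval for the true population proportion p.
(0.824, 0.920)

Proportion CI:
p̂ = 225/258 = 0.87209
SE = √(p̂(1-p̂)/n) = √(0.87209 · 0.12791 / 258) = 0.02079

z* = 2.326
Margin = z* · SE = 2.326 · 0.02079 = 0.0484

CI: 0.87209 ± 0.0484 = (0.824, 0.920)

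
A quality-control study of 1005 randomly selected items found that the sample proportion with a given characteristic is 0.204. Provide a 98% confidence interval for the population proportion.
(0.174, 0.234)

Proportion CI:
SE = √(p̂(1-p̂)/n) = √(0.204 · 0.796 / 1005) = 0.01271

z* = 2.326
Margin = z* · SE = 2.326 · 0.01271 = 0.0296

CI: 0.204 ± 0.0296 = (0.174, 0.234)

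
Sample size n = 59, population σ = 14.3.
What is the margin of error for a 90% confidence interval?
Margin of error = 3.06

Margin of error = z* · σ/√n
= 1.645 · 14.3/√59
= 1.645 · 14.3/7.6811
= 3.06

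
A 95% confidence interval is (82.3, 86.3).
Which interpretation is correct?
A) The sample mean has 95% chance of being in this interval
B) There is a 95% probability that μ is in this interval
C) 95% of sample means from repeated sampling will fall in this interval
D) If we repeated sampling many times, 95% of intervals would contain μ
D

A) Wrong — x̄ is observed and sits in the interval by construction.
B) Wrong — μ is fixed; the randomness lives in the interval, not in μ.
C) Wrong — coverage applies to intervals containing μ, not to future x̄ values.
D) Correct — this is the frequentist long-run coverage interpretation.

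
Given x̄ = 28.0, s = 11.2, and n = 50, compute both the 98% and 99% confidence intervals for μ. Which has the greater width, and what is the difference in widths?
99% CI is wider by 0.87

df = 49
98% CI: t* = 2.405, (24.19, 31.81), width = 2 · t* · s/√n = 7.62
99% CI: t* = 2.680, (23.76, 32.24), width = 2 · t* · s/√n = 8.49

The 99% CI is wider by 8.49 - 7.62 = 0.87.
Higher confidence requires a wider interval.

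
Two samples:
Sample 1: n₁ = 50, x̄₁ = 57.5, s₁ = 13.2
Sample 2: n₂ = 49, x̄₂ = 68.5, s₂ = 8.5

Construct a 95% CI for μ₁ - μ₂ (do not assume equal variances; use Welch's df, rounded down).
(-15.43, -6.57)

Difference: x̄₁ - x̄₂ = -11.00
SE = √(s₁²/n₁ + s₂²/n₂) = √(13.2²/50 + 8.5²/49) = 2.2269
df = 83.90 → 83 (Welch–Satterthwaite, rounded down)
t* = 1.989

CI: -11.00 ± 1.989 · 2.2269 = -11.00 ± 4.43 = (-15.43, -6.57)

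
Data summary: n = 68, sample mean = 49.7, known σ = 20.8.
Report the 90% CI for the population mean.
(45.55, 53.85)

z-interval (σ known):
z* = 1.645 for 90% confidence

Margin of error = z* · σ/√n = 1.645 · 20.8/√68 = 4.15

CI: (49.7 - 4.15, 49.7 + 4.15) = (45.55, 53.85)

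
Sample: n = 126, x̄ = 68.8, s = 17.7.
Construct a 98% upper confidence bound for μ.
μ ≤ 72.07

Upper bound (one-sided):
t* = 2.075 (one-sided for 98%)
Upper bound = x̄ + t* · s/√n = 68.8 + 2.075 · 17.7/√126 = 72.07

We are 98% confident that μ ≤ 72.07.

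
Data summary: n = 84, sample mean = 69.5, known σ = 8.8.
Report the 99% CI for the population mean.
(67.03, 71.97)

z-interval (σ known):
z* = 2.576 for 99% confidence

Margin of error = z* · σ/√n = 2.576 · 8.8/√84 = 2.47

CI: (69.5 - 2.47, 69.5 + 2.47) = (67.03, 71.97)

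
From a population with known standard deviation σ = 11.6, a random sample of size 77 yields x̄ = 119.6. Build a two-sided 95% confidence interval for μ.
(117.01, 122.19)

z-interval (σ known):
z* = 1.960 for 95% confidence

Margin of error = z* · σ/√n = 1.960 · 11.6/√77 = 2.59

CI: (119.6 - 2.59, 119.6 + 2.59) = (117.01, 122.19)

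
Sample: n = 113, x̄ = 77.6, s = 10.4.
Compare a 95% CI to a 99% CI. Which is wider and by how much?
99% CI is wider by 1.25

df = 112
95% CI: t* = 1.981, (75.66, 79.54), width = 2 · t* · s/√n = 3.88
99% CI: t* = 2.620, (75.04, 80.16), width = 2 · t* · s/√n = 5.13

The 99% CI is wider by 5.13 - 3.88 = 1.25.
Higher confidence requires a wider interval.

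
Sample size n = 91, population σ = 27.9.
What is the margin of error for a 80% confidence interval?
Margin of error = 3.75

Margin of error = z* · σ/√n
= 1.282 · 27.9/√91
= 1.282 · 27.9/9.5394
= 3.75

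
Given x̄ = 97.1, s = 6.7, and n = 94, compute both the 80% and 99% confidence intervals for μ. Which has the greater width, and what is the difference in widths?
99% CI is wider by 1.85

df = 93
80% CI: t* = 1.291, (96.21, 97.99), width = 2 · t* · s/√n = 1.78
99% CI: t* = 2.630, (95.28, 98.92), width = 2 · t* · s/√n = 3.63

The 99% CI is wider by 3.63 - 1.78 = 1.85.
Higher confidence requires a wider interval.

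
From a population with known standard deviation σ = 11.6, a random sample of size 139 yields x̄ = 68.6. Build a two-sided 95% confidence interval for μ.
(66.67, 70.53)

z-interval (σ known):
z* = 1.960 for 95% confidence

Margin of error = z* · σ/√n = 1.960 · 11.6/√139 = 1.93

CI: (68.6 - 1.93, 68.6 + 1.93) = (66.67, 70.53)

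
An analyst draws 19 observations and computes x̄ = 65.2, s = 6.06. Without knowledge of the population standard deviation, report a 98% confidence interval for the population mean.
(61.65, 68.75)

t-interval (σ unknown):
df = n - 1 = 18
t* = 2.552 for 98% confidence

Margin of error = t* · s/√n = 2.552 · 6.06/√19 = 3.55

CI: (61.65, 68.75)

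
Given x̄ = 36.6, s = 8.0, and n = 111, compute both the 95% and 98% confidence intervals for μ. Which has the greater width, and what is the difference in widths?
98% CI is wider by 0.58

df = 110
95% CI: t* = 1.982, (35.10, 38.10), width = 2 · t* · s/√n = 3.01
98% CI: t* = 2.361, (34.81, 38.39), width = 2 · t* · s/√n = 3.59

The 98% CI is wider by 3.59 - 3.01 = 0.58.
Higher confidence requires a wider interval.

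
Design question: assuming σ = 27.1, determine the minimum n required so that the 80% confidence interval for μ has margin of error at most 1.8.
n ≥ 373

For margin E ≤ 1.8:
n ≥ (z* · σ / E)²
n ≥ (1.282 · 27.1 / 1.8)²
n ≥ 372.54

Minimum n = 373 (rounding up)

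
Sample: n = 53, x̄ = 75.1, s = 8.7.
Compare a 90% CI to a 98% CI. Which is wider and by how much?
98% CI is wider by 1.74

df = 52
90% CI: t* = 1.675, (73.10, 77.10), width = 2 · t* · s/√n = 4.00
98% CI: t* = 2.400, (72.23, 77.97), width = 2 · t* · s/√n = 5.74

The 98% CI is wider by 5.74 - 4.00 = 1.74.
Higher confidence requires a wider interval.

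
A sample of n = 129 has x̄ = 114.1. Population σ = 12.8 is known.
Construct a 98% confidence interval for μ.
(111.48, 116.72)

z-interval (σ known):
z* = 2.326 for 98% confidence

Margin of error = z* · σ/√n = 2.326 · 12.8/√129 = 2.62

CI: (114.1 - 2.62, 114.1 + 2.62) = (111.48, 116.72)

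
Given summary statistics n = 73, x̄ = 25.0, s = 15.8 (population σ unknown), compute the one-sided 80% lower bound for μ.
μ ≥ 23.43

Lower bound (one-sided):
t* = 0.847 (one-sided for 80%)
Lower bound = x̄ - t* · s/√n = 25.0 - 0.847 · 15.8/√73 = 23.43

We are 80% confident that μ ≥ 23.43.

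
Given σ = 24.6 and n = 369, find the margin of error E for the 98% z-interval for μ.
Margin of error = 2.98

Margin of error = z* · σ/√n
= 2.326 · 24.6/√369
= 2.326 · 24.6/19.2094
= 2.98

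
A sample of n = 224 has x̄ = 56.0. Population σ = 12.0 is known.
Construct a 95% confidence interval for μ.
(54.43, 57.57)

z-interval (σ known):
z* = 1.960 for 95% confidence

Margin of error = z* · σ/√n = 1.960 · 12.0/√224 = 1.57

CI: (56.0 - 1.57, 56.0 + 1.57) = (54.43, 57.57)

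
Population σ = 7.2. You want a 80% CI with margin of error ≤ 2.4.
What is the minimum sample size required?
n ≥ 15

For margin E ≤ 2.4:
n ≥ (z* · σ / E)²
n ≥ (1.282 · 7.2 / 2.4)²
n ≥ 14.79

Minimum n = 15 (rounding up)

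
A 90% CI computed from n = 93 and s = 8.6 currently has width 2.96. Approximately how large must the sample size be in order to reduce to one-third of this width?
n ≈ 837

CI width ∝ 1/√n
To reduce width by factor 3, need √n to grow by 3 → need 3² = 9 times as many samples.

Current: n = 93, width = 2.96
New: n = 837, width ≈ 0.98

Width reduced by factor of 2.96/0.98 = 3.02.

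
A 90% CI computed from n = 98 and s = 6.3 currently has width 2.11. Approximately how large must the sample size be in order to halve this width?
n ≈ 392

CI width ∝ 1/√n
To reduce width by factor 2, need √n to grow by 2 → need 2² = 4 times as many samples.

Current: n = 98, width = 2.11
New: n = 392, width ≈ 1.05

Width reduced by factor of 2.11/1.05 = 2.01.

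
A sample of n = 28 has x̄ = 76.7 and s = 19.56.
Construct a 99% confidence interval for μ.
(66.46, 86.94)

t-interval (σ unknown):
df = n - 1 = 27
t* = 2.771 for 99% confidence

Margin of error = t* · s/√n = 2.771 · 19.56/√28 = 10.24

CI: (66.46, 86.94)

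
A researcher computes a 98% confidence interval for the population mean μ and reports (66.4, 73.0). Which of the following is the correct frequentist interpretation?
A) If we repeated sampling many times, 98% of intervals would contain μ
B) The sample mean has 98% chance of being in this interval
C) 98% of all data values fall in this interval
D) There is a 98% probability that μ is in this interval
A

A) Correct — this is the frequentist long-run coverage interpretation.
B) Wrong — x̄ is observed and sits in the interval by construction.
C) Wrong — a CI is about the parameter μ, not individual data values.
D) Wrong — μ is fixed; the randomness lives in the interval, not in μ.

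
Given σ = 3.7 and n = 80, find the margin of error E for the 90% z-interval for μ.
Margin of error = 0.68

Margin of error = z* · σ/√n
= 1.645 · 3.7/√80
= 1.645 · 3.7/8.9443
= 0.68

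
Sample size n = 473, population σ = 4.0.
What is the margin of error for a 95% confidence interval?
Margin of error = 0.36

Margin of error = z* · σ/√n
= 1.960 · 4.0/√473
= 1.960 · 4.0/21.7486
= 0.36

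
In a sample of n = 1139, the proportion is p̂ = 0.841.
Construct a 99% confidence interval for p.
(0.813, 0.869)

Proportion CI:
SE = √(p̂(1-p̂)/n) = √(0.841 · 0.159 / 1139) = 0.01084

z* = 2.576
Margin = z* · SE = 2.576 · 0.01084 = 0.0279

CI: 0.841 ± 0.0279 = (0.813, 0.869)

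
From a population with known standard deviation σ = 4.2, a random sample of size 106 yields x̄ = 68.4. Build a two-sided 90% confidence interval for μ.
(67.73, 69.07)

z-interval (σ known):
z* = 1.645 for 90% confidence

Margin of error = z* · σ/√n = 1.645 · 4.2/√106 = 0.67

CI: (68.4 - 0.67, 68.4 + 0.67) = (67.73, 69.07)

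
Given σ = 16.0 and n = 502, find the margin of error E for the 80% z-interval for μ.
Margin of error = 0.92

Margin of error = z* · σ/√n
= 1.282 · 16.0/√502
= 1.282 · 16.0/22.4054
= 0.92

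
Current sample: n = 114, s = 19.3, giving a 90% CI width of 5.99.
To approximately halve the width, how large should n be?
n ≈ 456

CI width ∝ 1/√n
To reduce width by factor 2, need √n to grow by 2 → need 2² = 4 times as many samples.

Current: n = 114, width = 5.99
New: n = 456, width ≈ 2.98

Width reduced by factor of 5.99/2.98 = 2.01.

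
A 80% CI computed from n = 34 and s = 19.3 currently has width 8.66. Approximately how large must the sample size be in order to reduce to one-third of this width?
n ≈ 306

CI width ∝ 1/√n
To reduce width by factor 3, need √n to grow by 3 → need 3² = 9 times as many samples.

Current: n = 34, width = 8.66
New: n = 306, width ≈ 2.83

Width reduced by factor of 8.66/2.83 = 3.06.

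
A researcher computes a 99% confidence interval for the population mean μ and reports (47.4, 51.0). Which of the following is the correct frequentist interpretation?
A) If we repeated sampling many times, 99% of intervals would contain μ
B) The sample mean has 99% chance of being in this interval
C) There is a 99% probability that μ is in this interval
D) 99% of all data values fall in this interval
A

A) Correct — this is the frequentist long-run coverage interpretation.
B) Wrong — x̄ is observed and sits in the interval by construction.
C) Wrong — μ is fixed; the randomness lives in the interval, not in μ.
D) Wrong — a CI is about the parameter μ, not individual data values.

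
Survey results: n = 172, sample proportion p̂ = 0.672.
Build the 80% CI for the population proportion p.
(0.626, 0.718)

Proportion CI:
SE = √(p̂(1-p̂)/n) = √(0.672 · 0.328 / 172) = 0.03580

z* = 1.282
Margin = z* · SE = 1.282 · 0.03580 = 0.0459

CI: 0.672 ± 0.0459 = (0.626, 0.718)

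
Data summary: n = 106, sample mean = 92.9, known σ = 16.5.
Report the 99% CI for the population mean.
(88.77, 97.03)

z-interval (σ known):
z* = 2.576 for 99% confidence

Margin of error = z* · σ/√n = 2.576 · 16.5/√106 = 4.13

CI: (92.9 - 4.13, 92.9 + 4.13) = (88.77, 97.03)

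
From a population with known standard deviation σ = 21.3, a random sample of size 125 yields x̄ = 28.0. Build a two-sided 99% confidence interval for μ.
(23.09, 32.91)

z-interval (σ known):
z* = 2.576 for 99% confidence

Margin of error = z* · σ/√n = 2.576 · 21.3/√125 = 4.91

CI: (28.0 - 4.91, 28.0 + 4.91) = (23.09, 32.91)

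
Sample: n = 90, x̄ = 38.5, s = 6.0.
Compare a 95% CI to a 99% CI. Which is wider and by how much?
99% CI is wider by 0.82

df = 89
95% CI: t* = 1.987, (37.24, 39.76), width = 2 · t* · s/√n = 2.51
99% CI: t* = 2.632, (36.84, 40.16), width = 2 · t* · s/√n = 3.33

The 99% CI is wider by 3.33 - 2.51 = 0.82.
Higher confidence requires a wider interval.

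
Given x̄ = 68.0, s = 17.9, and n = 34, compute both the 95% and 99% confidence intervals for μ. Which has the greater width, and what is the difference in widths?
99% CI is wider by 4.29

df = 33
95% CI: t* = 2.035, (61.75, 74.25), width = 2 · t* · s/√n = 12.49
99% CI: t* = 2.733, (59.61, 76.39), width = 2 · t* · s/√n = 16.78

The 99% CI is wider by 16.78 - 12.49 = 4.29.
Higher confidence requires a wider interval.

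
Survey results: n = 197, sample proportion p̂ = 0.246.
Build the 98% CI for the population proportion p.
(0.175, 0.317)

Proportion CI:
SE = √(p̂(1-p̂)/n) = √(0.246 · 0.754 / 197) = 0.03068

z* = 2.326
Margin = z* · SE = 2.326 · 0.03068 = 0.0714

CI: 0.246 ± 0.0714 = (0.175, 0.317)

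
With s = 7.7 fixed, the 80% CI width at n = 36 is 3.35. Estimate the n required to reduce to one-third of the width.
n ≈ 324

CI width ∝ 1/√n
To reduce width by factor 3, need √n to grow by 3 → need 3² = 9 times as many samples.

Current: n = 36, width = 3.35
New: n = 324, width ≈ 1.10

Width reduced by factor of 3.35/1.10 = 3.05.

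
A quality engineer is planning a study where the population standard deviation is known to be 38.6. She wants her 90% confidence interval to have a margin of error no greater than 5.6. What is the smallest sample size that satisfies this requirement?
n ≥ 129

For margin E ≤ 5.6:
n ≥ (z* · σ / E)²
n ≥ (1.645 · 38.6 / 5.6)²
n ≥ 128.57

Minimum n = 129 (rounding up)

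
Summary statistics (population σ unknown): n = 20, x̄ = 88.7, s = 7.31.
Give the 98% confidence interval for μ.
(84.55, 92.85)

t-interval (σ unknown):
df = n - 1 = 19
t* = 2.539 for 98% confidence

Margin of error = t* · s/√n = 2.539 · 7.31/√20 = 4.15

CI: (84.55, 92.85)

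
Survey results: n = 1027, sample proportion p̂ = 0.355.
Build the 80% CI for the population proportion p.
(0.336, 0.374)

Proportion CI:
SE = √(p̂(1-p̂)/n) = √(0.355 · 0.645 / 1027) = 0.01493

z* = 1.282
Margin = z* · SE = 1.282 · 0.01493 = 0.0191

CI: 0.355 ± 0.0191 = (0.336, 0.374)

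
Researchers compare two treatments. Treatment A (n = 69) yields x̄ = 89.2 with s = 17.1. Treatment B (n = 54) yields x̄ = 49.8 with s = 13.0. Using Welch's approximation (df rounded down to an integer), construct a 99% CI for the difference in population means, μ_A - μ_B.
(32.30, 46.50)

Difference: x̄₁ - x̄₂ = 39.40
SE = √(s₁²/n₁ + s₂²/n₂) = √(17.1²/69 + 13.0²/54) = 2.7143
df = 120.91 → 120 (Welch–Satterthwaite, rounded down)
t* = 2.617

CI: 39.40 ± 2.617 · 2.7143 = 39.40 ± 7.10 = (32.30, 46.50)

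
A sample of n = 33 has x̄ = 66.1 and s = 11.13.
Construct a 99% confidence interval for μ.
(60.80, 71.40)

t-interval (σ unknown):
df = n - 1 = 32
t* = 2.738 for 99% confidence

Margin of error = t* · s/√n = 2.738 · 11.13/√33 = 5.30

CI: (60.80, 71.40)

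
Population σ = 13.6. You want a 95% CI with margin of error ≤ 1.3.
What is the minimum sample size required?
n ≥ 421

For margin E ≤ 1.3:
n ≥ (z* · σ / E)²
n ≥ (1.960 · 13.6 / 1.3)²
n ≥ 420.44

Minimum n = 421 (rounding up)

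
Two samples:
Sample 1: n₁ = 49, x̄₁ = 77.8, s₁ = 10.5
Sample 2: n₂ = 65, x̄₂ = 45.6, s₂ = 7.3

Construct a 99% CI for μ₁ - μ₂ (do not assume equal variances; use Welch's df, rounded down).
(27.58, 36.82)

Difference: x̄₁ - x̄₂ = 32.20
SE = √(s₁²/n₁ + s₂²/n₂) = √(10.5²/49 + 7.3²/65) = 1.7521
df = 81.26 → 81 (Welch–Satterthwaite, rounded down)
t* = 2.638

CI: 32.20 ± 2.638 · 1.7521 = 32.20 ± 4.62 = (27.58, 36.82)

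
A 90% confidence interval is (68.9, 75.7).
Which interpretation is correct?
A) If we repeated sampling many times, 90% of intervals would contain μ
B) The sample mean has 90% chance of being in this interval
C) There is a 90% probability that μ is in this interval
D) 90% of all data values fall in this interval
A

A) Correct — this is the frequentist long-run coverage interpretation.
B) Wrong — x̄ is observed and sits in the interval by construction.
C) Wrong — μ is fixed; the randomness lives in the interval, not in μ.
D) Wrong — a CI is about the parameter μ, not individual data values.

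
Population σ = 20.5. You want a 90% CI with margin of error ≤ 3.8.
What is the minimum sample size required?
n ≥ 79

For margin E ≤ 3.8:
n ≥ (z* · σ / E)²
n ≥ (1.645 · 20.5 / 3.8)²
n ≥ 78.75

Minimum n = 79 (rounding up)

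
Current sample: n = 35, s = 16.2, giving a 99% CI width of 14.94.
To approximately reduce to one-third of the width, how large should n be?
n ≈ 315

CI width ∝ 1/√n
To reduce width by factor 3, need √n to grow by 3 → need 3² = 9 times as many samples.

Current: n = 35, width = 14.94
New: n = 315, width ≈ 4.73

Width reduced by factor of 14.94/4.73 = 3.16.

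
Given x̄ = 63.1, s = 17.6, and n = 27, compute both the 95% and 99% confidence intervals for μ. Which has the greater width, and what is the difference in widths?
99% CI is wider by 4.90

df = 26
95% CI: t* = 2.056, (56.14, 70.06), width = 2 · t* · s/√n = 13.93
99% CI: t* = 2.779, (53.69, 72.51), width = 2 · t* · s/√n = 18.83

The 99% CI is wider by 18.83 - 13.93 = 4.90.
Higher confidence requires a wider interval.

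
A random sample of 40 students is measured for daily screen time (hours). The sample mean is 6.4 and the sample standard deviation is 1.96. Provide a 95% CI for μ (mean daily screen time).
(5.77, 7.03)

t-interval (σ unknown):
df = n - 1 = 39
t* = 2.023 for 95% confidence

Margin of error = t* · s/√n = 2.023 · 1.96/√40 = 0.63

CI: (5.77, 7.03)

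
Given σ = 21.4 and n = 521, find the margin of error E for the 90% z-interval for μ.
Margin of error = 1.54

Margin of error = z* · σ/√n
= 1.645 · 21.4/√521
= 1.645 · 21.4/22.8254
= 1.54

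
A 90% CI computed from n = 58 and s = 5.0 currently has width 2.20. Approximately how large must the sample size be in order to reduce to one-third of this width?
n ≈ 522

CI width ∝ 1/√n
To reduce width by factor 3, need √n to grow by 3 → need 3² = 9 times as many samples.

Current: n = 58, width = 2.20
New: n = 522, width ≈ 0.72

Width reduced by factor of 2.20/0.72 = 3.06.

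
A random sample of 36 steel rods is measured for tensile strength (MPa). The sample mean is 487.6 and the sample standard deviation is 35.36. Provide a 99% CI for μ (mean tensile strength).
(471.55, 503.65)

t-interval (σ unknown):
df = n - 1 = 35
t* = 2.724 for 99% confidence

Margin of error = t* · s/√n = 2.724 · 35.36/√36 = 16.05

CI: (471.55, 503.65)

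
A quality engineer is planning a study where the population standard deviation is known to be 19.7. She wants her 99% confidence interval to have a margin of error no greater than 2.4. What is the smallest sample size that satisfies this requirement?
n ≥ 448

For margin E ≤ 2.4:
n ≥ (z* · σ / E)²
n ≥ (2.576 · 19.7 / 2.4)²
n ≥ 447.10

Minimum n = 448 (rounding up)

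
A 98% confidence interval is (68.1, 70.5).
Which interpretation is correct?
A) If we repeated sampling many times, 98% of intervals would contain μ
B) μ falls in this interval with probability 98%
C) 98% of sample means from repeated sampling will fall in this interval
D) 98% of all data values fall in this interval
A

A) Correct — this is the frequentist long-run coverage interpretation.
B) Wrong — μ is fixed; the randomness lives in the interval, not in μ.
C) Wrong — coverage applies to intervals containing μ, not to future x̄ values.
D) Wrong — a CI is about the parameter μ, not individual data values.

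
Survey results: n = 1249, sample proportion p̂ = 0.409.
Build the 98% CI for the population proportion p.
(0.377, 0.441)

Proportion CI:
SE = √(p̂(1-p̂)/n) = √(0.409 · 0.591 / 1249) = 0.01391

z* = 2.326
Margin = z* · SE = 2.326 · 0.01391 = 0.0324

CI: 0.409 ± 0.0324 = (0.377, 0.441)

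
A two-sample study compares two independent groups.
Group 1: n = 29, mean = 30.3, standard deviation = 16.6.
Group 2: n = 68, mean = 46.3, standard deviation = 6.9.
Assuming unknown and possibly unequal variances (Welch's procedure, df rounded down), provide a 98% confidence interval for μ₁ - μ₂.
(-23.82, -8.18)

Difference: x̄₁ - x̄₂ = -16.00
SE = √(s₁²/n₁ + s₂²/n₂) = √(16.6²/29 + 6.9²/68) = 3.1941
df = 32.21 → 32 (Welch–Satterthwaite, rounded down)
t* = 2.449

CI: -16.00 ± 2.449 · 3.1941 = -16.00 ± 7.82 = (-23.82, -8.18)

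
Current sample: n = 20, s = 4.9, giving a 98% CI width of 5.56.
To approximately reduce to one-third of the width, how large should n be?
n ≈ 180

CI width ∝ 1/√n
To reduce width by factor 3, need √n to grow by 3 → need 3² = 9 times as many samples.

Current: n = 20, width = 5.56
New: n = 180, width ≈ 1.71

Width reduced by factor of 5.56/1.71 = 3.25.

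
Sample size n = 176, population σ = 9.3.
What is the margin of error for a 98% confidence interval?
Margin of error = 1.63

Margin of error = z* · σ/√n
= 2.326 · 9.3/√176
= 2.326 · 9.3/13.2665
= 1.63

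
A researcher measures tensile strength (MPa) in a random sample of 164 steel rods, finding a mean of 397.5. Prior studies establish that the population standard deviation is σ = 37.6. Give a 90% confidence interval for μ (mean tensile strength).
(392.67, 402.33)

z-interval (σ known):
z* = 1.645 for 90% confidence

Margin of error = z* · σ/√n = 1.645 · 37.6/√164 = 4.83

CI: (397.5 - 4.83, 397.5 + 4.83) = (392.67, 402.33)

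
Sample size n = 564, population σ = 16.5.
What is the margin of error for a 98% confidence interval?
Margin of error = 1.62

Margin of error = z* · σ/√n
= 2.326 · 16.5/√564
= 2.326 · 16.5/23.7487
= 1.62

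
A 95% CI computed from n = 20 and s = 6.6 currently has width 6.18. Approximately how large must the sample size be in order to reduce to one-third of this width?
n ≈ 180

CI width ∝ 1/√n
To reduce width by factor 3, need √n to grow by 3 → need 3² = 9 times as many samples.

Current: n = 20, width = 6.18
New: n = 180, width ≈ 1.94

Width reduced by factor of 6.18/1.94 = 3.19.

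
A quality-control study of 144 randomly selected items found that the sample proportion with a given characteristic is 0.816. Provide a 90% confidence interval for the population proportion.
(0.763, 0.869)

Proportion CI:
SE = √(p̂(1-p̂)/n) = √(0.816 · 0.184 / 144) = 0.03229

z* = 1.645
Margin = z* · SE = 1.645 · 0.03229 = 0.0531

CI: 0.816 ± 0.0531 = (0.763, 0.869)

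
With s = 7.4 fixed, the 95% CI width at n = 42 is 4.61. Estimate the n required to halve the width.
n ≈ 168

CI width ∝ 1/√n
To reduce width by factor 2, need √n to grow by 2 → need 2² = 4 times as many samples.

Current: n = 42, width = 4.61
New: n = 168, width ≈ 2.25

Width reduced by factor of 4.61/2.25 = 2.05.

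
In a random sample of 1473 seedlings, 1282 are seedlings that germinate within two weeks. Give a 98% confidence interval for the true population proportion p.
(0.850, 0.891)

Proportion CI:
p̂ = 1282/1473 = 0.87033
SE = √(p̂(1-p̂)/n) = √(0.87033 · 0.12967 / 1473) = 0.00875

z* = 2.326
Margin = z* · SE = 2.326 · 0.00875 = 0.0204

CI: 0.87033 ± 0.0204 = (0.850, 0.891)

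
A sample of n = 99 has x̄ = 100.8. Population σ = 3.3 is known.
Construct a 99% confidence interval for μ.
(99.95, 101.65)

z-interval (σ known):
z* = 2.576 for 99% confidence

Margin of error = z* · σ/√n = 2.576 · 3.3/√99 = 0.85

CI: (100.8 - 0.85, 100.8 + 0.85) = (99.95, 101.65)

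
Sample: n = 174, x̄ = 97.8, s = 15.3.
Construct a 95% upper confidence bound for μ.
μ ≤ 99.72

Upper bound (one-sided):
t* = 1.654 (one-sided for 95%)
Upper bound = x̄ + t* · s/√n = 97.8 + 1.654 · 15.3/√174 = 99.72

We are 95% confident that μ ≤ 99.72.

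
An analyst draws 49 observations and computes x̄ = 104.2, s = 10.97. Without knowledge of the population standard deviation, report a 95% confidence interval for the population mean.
(101.05, 107.35)

t-interval (σ unknown):
df = n - 1 = 48
t* = 2.011 for 95% confidence

Margin of error = t* · s/√n = 2.011 · 10.97/√49 = 3.15

CI: (101.05, 107.35)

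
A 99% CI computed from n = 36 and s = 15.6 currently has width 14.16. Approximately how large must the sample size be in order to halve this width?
n ≈ 144

CI width ∝ 1/√n
To reduce width by factor 2, need √n to grow by 2 → need 2² = 4 times as many samples.

Current: n = 36, width = 14.16
New: n = 144, width ≈ 6.79

Width reduced by factor of 14.16/6.79 = 2.09.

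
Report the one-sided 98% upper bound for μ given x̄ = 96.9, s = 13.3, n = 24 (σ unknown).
μ ≤ 102.81

Upper bound (one-sided):
t* = 2.177 (one-sided for 98%)
Upper bound = x̄ + t* · s/√n = 96.9 + 2.177 · 13.3/√24 = 102.81

We are 98% confident that μ ≤ 102.81.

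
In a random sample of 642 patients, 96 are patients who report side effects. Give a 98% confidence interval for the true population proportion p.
(0.117, 0.182)

Proportion CI:
p̂ = 96/642 = 0.14953
SE = √(p̂(1-p̂)/n) = √(0.14953 · 0.85047 / 642) = 0.01407

z* = 2.326
Margin = z* · SE = 2.326 · 0.01407 = 0.0327

CI: 0.14953 ± 0.0327 = (0.117, 0.182)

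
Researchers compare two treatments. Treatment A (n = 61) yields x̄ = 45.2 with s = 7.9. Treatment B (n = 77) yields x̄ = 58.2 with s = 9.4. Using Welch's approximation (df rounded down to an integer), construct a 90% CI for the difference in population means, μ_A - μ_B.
(-15.44, -10.56)

Difference: x̄₁ - x̄₂ = -13.00
SE = √(s₁²/n₁ + s₂²/n₂) = √(7.9²/61 + 9.4²/77) = 1.4733
df = 135.50 → 135 (Welch–Satterthwaite, rounded down)
t* = 1.656

CI: -13.00 ± 1.656 · 1.4733 = -13.00 ± 2.44 = (-15.44, -10.56)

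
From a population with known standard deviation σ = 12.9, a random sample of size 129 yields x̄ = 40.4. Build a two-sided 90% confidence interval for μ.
(38.53, 42.27)

z-interval (σ known):
z* = 1.645 for 90% confidence

Margin of error = z* · σ/√n = 1.645 · 12.9/√129 = 1.87

CI: (40.4 - 1.87, 40.4 + 1.87) = (38.53, 42.27)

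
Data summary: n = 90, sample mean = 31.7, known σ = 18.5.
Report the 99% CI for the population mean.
(26.68, 36.72)

z-interval (σ known):
z* = 2.576 for 99% confidence

Margin of error = z* · σ/√n = 2.576 · 18.5/√90 = 5.02

CI: (31.7 - 5.02, 31.7 + 5.02) = (26.68, 36.72)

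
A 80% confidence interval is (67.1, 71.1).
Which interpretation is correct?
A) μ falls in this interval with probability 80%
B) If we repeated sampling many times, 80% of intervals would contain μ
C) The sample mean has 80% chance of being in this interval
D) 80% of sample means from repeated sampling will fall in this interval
B

A) Wrong — μ is fixed; the randomness lives in the interval, not in μ.
B) Correct — this is the frequentist long-run coverage interpretation.
C) Wrong — x̄ is observed and sits in the interval by construction.
D) Wrong — coverage applies to intervals containing μ, not to future x̄ values.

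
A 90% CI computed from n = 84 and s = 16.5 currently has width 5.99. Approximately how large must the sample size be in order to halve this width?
n ≈ 336

CI width ∝ 1/√n
To reduce width by factor 2, need √n to grow by 2 → need 2² = 4 times as many samples.

Current: n = 84, width = 5.99
New: n = 336, width ≈ 2.97

Width reduced by factor of 5.99/2.97 = 2.02.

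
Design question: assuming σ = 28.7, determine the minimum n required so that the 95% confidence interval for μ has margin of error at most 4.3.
n ≥ 172

For margin E ≤ 4.3:
n ≥ (z* · σ / E)²
n ≥ (1.960 · 28.7 / 4.3)²
n ≥ 171.14

Minimum n = 172 (rounding up)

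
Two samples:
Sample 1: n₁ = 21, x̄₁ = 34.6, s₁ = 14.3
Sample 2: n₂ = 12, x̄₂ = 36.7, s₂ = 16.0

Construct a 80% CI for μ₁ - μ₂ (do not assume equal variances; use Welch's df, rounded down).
(-9.49, 5.29)

Difference: x̄₁ - x̄₂ = -2.10
SE = √(s₁²/n₁ + s₂²/n₂) = √(14.3²/21 + 16.0²/12) = 5.5741
df = 20.93 → 20 (Welch–Satterthwaite, rounded down)
t* = 1.325

CI: -2.10 ± 1.325 · 5.5741 = -2.10 ± 7.39 = (-9.49, 5.29)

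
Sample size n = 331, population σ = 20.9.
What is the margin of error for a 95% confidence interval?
Margin of error = 2.25

Margin of error = z* · σ/√n
= 1.960 · 20.9/√331
= 1.960 · 20.9/18.1934
= 2.25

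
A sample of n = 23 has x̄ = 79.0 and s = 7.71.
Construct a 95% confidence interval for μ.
(75.67, 82.33)

t-interval (σ unknown):
df = n - 1 = 22
t* = 2.074 for 95% confidence

Margin of error = t* · s/√n = 2.074 · 7.71/√23 = 3.33

CI: (75.67, 82.33)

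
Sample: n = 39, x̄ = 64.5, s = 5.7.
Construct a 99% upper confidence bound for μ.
μ ≤ 66.72

Upper bound (one-sided):
t* = 2.429 (one-sided for 99%)
Upper bound = x̄ + t* · s/√n = 64.5 + 2.429 · 5.7/√39 = 66.72

We are 99% confident that μ ≤ 66.72.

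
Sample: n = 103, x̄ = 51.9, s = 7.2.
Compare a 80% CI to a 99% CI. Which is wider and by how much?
99% CI is wider by 1.89

df = 102
80% CI: t* = 1.290, (50.98, 52.82), width = 2 · t* · s/√n = 1.83
99% CI: t* = 2.625, (50.04, 53.76), width = 2 · t* · s/√n = 3.72

The 99% CI is wider by 3.72 - 1.83 = 1.89.
Higher confidence requires a wider interval.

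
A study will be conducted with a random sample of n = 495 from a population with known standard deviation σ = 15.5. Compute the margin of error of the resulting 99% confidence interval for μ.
Margin of error = 1.79

Margin of error = z* · σ/√n
= 2.576 · 15.5/√495
= 2.576 · 15.5/22.2486
= 1.79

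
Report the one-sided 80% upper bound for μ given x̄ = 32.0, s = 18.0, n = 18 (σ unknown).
μ ≤ 35.66

Upper bound (one-sided):
t* = 0.863 (one-sided for 80%)
Upper bound = x̄ + t* · s/√n = 32.0 + 0.863 · 18.0/√18 = 35.66

We are 80% confident that μ ≤ 35.66.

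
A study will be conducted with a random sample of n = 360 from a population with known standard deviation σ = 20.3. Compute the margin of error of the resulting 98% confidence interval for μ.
Margin of error = 2.49

Margin of error = z* · σ/√n
= 2.326 · 20.3/√360
= 2.326 · 20.3/18.9737
= 2.49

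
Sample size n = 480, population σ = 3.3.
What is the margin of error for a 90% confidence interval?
Margin of error = 0.25

Margin of error = z* · σ/√n
= 1.645 · 3.3/√480
= 1.645 · 3.3/21.9089
= 0.25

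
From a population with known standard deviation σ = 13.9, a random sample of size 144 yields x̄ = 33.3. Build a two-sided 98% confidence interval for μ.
(30.61, 35.99)

z-interval (σ known):
z* = 2.326 for 98% confidence

Margin of error = z* · σ/√n = 2.326 · 13.9/√144 = 2.69

CI: (33.3 - 2.69, 33.3 + 2.69) = (30.61, 35.99)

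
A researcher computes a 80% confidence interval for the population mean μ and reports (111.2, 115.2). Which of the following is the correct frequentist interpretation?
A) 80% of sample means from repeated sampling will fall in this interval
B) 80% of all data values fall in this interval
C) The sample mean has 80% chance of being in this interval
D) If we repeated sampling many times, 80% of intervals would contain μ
D

A) Wrong — coverage applies to intervals containing μ, not to future x̄ values.
B) Wrong — a CI is about the parameter μ, not individual data values.
C) Wrong — x̄ is observed and sits in the interval by construction.
D) Correct — this is the frequentist long-run coverage interpretation.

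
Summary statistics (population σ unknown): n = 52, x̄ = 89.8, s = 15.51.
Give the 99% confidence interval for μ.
(84.04, 95.56)

t-interval (σ unknown):
df = n - 1 = 51
t* = 2.676 for 99% confidence

Margin of error = t* · s/√n = 2.676 · 15.51/√52 = 5.76

CI: (84.04, 95.56)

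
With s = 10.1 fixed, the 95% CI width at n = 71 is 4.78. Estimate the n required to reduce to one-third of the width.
n ≈ 639

CI width ∝ 1/√n
To reduce width by factor 3, need √n to grow by 3 → need 3² = 9 times as many samples.

Current: n = 71, width = 4.78
New: n = 639, width ≈ 1.57

Width reduced by factor of 4.78/1.57 = 3.04.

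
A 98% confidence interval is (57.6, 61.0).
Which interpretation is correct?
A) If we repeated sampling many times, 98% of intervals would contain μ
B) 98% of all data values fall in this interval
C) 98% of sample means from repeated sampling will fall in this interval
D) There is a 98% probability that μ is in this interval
A

A) Correct — this is the frequentist long-run coverage interpretation.
B) Wrong — a CI is about the parameter μ, not individual data values.
C) Wrong — coverage applies to intervals containing μ, not to future x̄ values.
D) Wrong — μ is fixed; the randomness lives in the interval, not in μ.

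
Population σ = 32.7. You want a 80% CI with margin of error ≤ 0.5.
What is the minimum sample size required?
n ≥ 7030

For margin E ≤ 0.5:
n ≥ (z* · σ / E)²
n ≥ (1.282 · 32.7 / 0.5)²
n ≥ 7029.62

Minimum n = 7030 (rounding up)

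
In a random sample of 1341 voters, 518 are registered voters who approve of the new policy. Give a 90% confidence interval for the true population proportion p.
(0.364, 0.408)

Proportion CI:
p̂ = 518/1341 = 0.38628
SE = √(p̂(1-p̂)/n) = √(0.38628 · 0.61372 / 1341) = 0.01330

z* = 1.645
Margin = z* · SE = 1.645 · 0.01330 = 0.0219

CI: 0.38628 ± 0.0219 = (0.364, 0.408)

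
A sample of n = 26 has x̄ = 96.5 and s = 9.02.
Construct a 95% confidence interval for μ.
(92.86, 100.14)

t-interval (σ unknown):
df = n - 1 = 25
t* = 2.060 for 95% confidence

Margin of error = t* · s/√n = 2.060 · 9.02/√26 = 3.64

CI: (92.86, 100.14)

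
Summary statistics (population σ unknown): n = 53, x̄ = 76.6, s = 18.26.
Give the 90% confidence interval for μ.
(72.40, 80.80)

t-interval (σ unknown):
df = n - 1 = 52
t* = 1.675 for 90% confidence

Margin of error = t* · s/√n = 1.675 · 18.26/√53 = 4.20

CI: (72.40, 80.80)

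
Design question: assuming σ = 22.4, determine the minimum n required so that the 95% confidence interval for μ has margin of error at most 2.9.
n ≥ 230

For margin E ≤ 2.9:
n ≥ (z* · σ / E)²
n ≥ (1.960 · 22.4 / 2.9)²
n ≥ 229.20

Minimum n = 230 (rounding up)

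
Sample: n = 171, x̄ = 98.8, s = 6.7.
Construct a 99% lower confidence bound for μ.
μ ≥ 97.60

Lower bound (one-sided):
t* = 2.348 (one-sided for 99%)
Lower bound = x̄ - t* · s/√n = 98.8 - 2.348 · 6.7/√171 = 97.60

We are 99% confident that μ ≥ 97.60.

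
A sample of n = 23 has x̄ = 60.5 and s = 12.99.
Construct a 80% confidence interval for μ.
(56.92, 64.08)

t-interval (σ unknown):
df = n - 1 = 22
t* = 1.321 for 80% confidence

Margin of error = t* · s/√n = 1.321 · 12.99/√23 = 3.58

CI: (56.92, 64.08)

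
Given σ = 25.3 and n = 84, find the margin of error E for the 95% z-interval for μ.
Margin of error = 5.41

Margin of error = z* · σ/√n
= 1.960 · 25.3/√84
= 1.960 · 25.3/9.1652
= 5.41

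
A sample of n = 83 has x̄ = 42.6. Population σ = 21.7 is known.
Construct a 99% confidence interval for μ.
(36.46, 48.74)

z-interval (σ known):
z* = 2.576 for 99% confidence

Margin of error = z* · σ/√n = 2.576 · 21.7/√83 = 6.14

CI: (42.6 - 6.14, 42.6 + 6.14) = (36.46, 48.74)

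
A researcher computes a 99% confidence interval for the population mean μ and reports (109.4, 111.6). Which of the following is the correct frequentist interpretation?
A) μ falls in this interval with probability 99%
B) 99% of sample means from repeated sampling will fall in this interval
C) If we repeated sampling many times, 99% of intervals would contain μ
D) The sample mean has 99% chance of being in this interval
C

A) Wrong — μ is fixed; the randomness lives in the interval, not in μ.
B) Wrong — coverage applies to intervals containing μ, not to future x̄ values.
C) Correct — this is the frequentist long-run coverage interpretation.
D) Wrong — x̄ is observed and sits in the interval by construction.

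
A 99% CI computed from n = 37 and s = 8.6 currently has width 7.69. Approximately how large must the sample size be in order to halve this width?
n ≈ 148

CI width ∝ 1/√n
To reduce width by factor 2, need √n to grow by 2 → need 2² = 4 times as many samples.

Current: n = 37, width = 7.69
New: n = 148, width ≈ 3.69

Width reduced by factor of 7.69/3.69 = 2.08.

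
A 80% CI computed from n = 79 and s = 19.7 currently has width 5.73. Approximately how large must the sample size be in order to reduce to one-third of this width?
n ≈ 711

CI width ∝ 1/√n
To reduce width by factor 3, need √n to grow by 3 → need 3² = 9 times as many samples.

Current: n = 79, width = 5.73
New: n = 711, width ≈ 1.90

Width reduced by factor of 5.73/1.90 = 3.02.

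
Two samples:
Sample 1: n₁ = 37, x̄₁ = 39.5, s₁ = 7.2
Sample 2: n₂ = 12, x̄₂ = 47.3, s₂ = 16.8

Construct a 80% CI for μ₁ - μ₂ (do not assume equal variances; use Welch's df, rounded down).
(-14.57, -1.03)

Difference: x̄₁ - x̄₂ = -7.80
SE = √(s₁²/n₁ + s₂²/n₂) = √(7.2²/37 + 16.8²/12) = 4.9921
df = 12.34 → 12 (Welch–Satterthwaite, rounded down)
t* = 1.356

CI: -7.80 ± 1.356 · 4.9921 = -7.80 ± 6.77 = (-14.57, -1.03)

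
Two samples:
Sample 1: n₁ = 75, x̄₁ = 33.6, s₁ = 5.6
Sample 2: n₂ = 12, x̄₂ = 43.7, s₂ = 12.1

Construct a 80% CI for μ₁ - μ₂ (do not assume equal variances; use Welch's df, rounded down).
(-14.94, -5.26)

Difference: x̄₁ - x̄₂ = -10.10
SE = √(s₁²/n₁ + s₂²/n₂) = √(5.6²/75 + 12.1²/12) = 3.5523
df = 11.76 → 11 (Welch–Satterthwaite, rounded down)
t* = 1.363

CI: -10.10 ± 1.363 · 3.5523 = -10.10 ± 4.84 = (-14.94, -5.26)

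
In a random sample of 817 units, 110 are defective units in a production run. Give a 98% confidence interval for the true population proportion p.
(0.107, 0.162)

Proportion CI:
p̂ = 110/817 = 0.13464
SE = √(p̂(1-p̂)/n) = √(0.13464 · 0.86536 / 817) = 0.01194

z* = 2.326
Margin = z* · SE = 2.326 · 0.01194 = 0.0278

CI: 0.13464 ± 0.0278 = (0.107, 0.162)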